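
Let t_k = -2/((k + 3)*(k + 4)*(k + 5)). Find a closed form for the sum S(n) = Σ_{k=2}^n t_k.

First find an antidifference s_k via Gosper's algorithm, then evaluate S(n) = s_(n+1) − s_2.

S(n) = (-n**2 - 9*n + 10)/(30*(n**2 + 9*n + 20))

Compute t_(k+1)/t_k: get (k + 3)/(k + 6).
Take A(k)=k + 3, B(k)=k + 6, C(k)=1.
Solve (k + 3)·f(k+1) − (k + 5)·f(k) = 1.
From deg A=1, deg B=1, deg C=0: d=2.
Solve for f: f(k) = k*(k + 7)/24 (degree 2 ≤ 2).
Get s_k = R·t_k = k*(-k - 7)/(12*(k + 3)*(k + 4)) with R(k) = B(k−1)f(k)/C(k) = k*(k + 5)*(k + 7)/24.
Check: Δs_k = -2/(k**3 + 12*k**2 + 47*k + 60). ✓
s_(n+1) = (-n**2 - 9*n - 8)/(12*(n**2 + 9*n + 20)) and s_(2) = -1/20, so S(n) = (-n**2 - 9*n + 10)/(30*(n**2 + 9*n + 20)).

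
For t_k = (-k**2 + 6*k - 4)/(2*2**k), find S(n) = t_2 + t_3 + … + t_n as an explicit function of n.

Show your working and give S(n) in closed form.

Compute t_(k+1)/t_k: get (k**2 - 4*k - 1)/(2*(k**2 - 6*k + 4)).
Gosper form: A/B · C(k+1)/C(k) with A=1/2, B=1, C=k**2 - 6*k + 4.
Need (1/2)·f(k+1) − (1)·f(k) = k**2 - 6*k + 4.
Bound: deg f ≤ 2.
Solving with deg f ≤ 2: f(k) = -2*(k**2 - 4*k + 1).
Get s_k = R·t_k = (k**2 - 4*k + 1)/2**k with R(k) = B(k−1)f(k)/C(k) = -2*(k**2 - 4*k + 1)/(k**2 - 6*k + 4).
Check: Δs_k = (-k**2 + 6*k - 4)/(2*2**k). ✓
Evaluate: s_(n+1) = 2**(-n - 1)*(n**2 - 2*n - 2); subtract s_(2) = -3/4 ⇒ S(n) = 2**(-n - 2)*(3*2**n + 2*n**2 - 4*n - 4).

S(n) = 2**(-n - 2)*(3*2**n + 2*n**2 - 4*n - 4)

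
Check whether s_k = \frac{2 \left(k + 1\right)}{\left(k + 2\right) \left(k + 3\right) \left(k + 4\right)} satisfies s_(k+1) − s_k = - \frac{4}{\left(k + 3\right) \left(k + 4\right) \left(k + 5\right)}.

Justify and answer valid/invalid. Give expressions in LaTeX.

s_(k+1) = 2*(k + 2)/((k + 3)*(k + 4)*(k + 5))
s_(k+1) − s_k = 2*(-2*k - 1)/(k**4 + 14*k**3 + 71*k**2 + 154*k + 120)
(s_(k+1) − s_k) − t_k = 6/(k**4 + 14*k**3 + 71*k**2 + 154*k + 120)

Invalid: residual \frac{6}{k^{4} + 14 k^{3} + 71 k^{2} + 154 k + 120} ≠ 0.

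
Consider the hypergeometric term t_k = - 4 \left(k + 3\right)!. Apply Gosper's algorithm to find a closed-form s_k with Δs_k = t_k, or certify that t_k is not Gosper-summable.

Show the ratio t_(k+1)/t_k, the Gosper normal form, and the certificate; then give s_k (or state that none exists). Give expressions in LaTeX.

no hypergeometric antidifference exists

Ratio r(k) = k + 4.
Normal form (A,B,C) = (k + 4, 1, 1).
Solve (k + 4)·f(k+1) − (1)·f(k) = 1.
Degrees (1,0,0) ⇒ d ≤ -1.
Negative degree bound (-1): no f exists, t_k not Gosper-summable.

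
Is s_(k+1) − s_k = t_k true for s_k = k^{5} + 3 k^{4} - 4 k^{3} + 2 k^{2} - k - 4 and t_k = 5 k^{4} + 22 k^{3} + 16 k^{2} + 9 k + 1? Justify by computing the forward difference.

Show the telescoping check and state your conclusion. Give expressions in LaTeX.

Valid: the claim telescopes to t_k.

s_(k+1) = k**5 + 8*k**4 + 18*k**3 + 18*k**2 + 8*k - 3
s_(k+1) − s_k = 5*k**4 + 22*k**3 + 16*k**2 + 9*k + 1
(s_(k+1) − s_k) − t_k = 0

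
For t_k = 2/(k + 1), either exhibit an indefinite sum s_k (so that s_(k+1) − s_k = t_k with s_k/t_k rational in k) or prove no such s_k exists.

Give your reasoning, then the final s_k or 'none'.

Step 1: r(k) = (k + 1)/(k + 2).
Take A(k)=k + 1, B(k)=k + 2, C(k)=1.
Solve (k + 1)·f(k+1) − (k + 1)·f(k) = 1.
Bound: deg f ≤ 0.
Generic f = c0 gives residual -1; -1 = 0 cannot hold, so t_k is not Gosper-summable.

no hypergeometric antidifference exists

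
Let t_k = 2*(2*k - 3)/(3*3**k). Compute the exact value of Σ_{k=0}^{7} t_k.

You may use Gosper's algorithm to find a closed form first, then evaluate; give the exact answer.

Σ = -13136/6561

Ratio r(k) = (2*k - 1)/(3*(2*k - 3)).
Take A(k)=1/3, B(k)=1, C(k)=k - 3/2.
Need (1/3)·f(k+1) − (1)·f(k) = k - 3/2.
Degrees (0,0,1) ⇒ d ≤ 1.
A polynomial solution: f(k) = -3*(k - 1)/2.
Then R = B(k−1)f/C = -3*(k - 1)/(2*k - 3), so s_k = R(k)·t_k = 2*(1 - k)/3**k.
Verify: 2*(2*k - 3)/(3*3**k) matches t_k.
Sum = s_(8) − s_(0); s_(8) = -14/6561, s_(0) = 2 ⇒ -13136/6561.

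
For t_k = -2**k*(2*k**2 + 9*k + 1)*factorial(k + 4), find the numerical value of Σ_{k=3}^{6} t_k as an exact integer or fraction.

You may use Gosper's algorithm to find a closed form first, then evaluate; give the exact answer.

Σ = -30656021760

The ratio is 2*(2*k**3 + 23*k**2 + 77*k + 60)/(2*k**2 + 9*k + 1).
Normal form (A,B,C) = (2*k + 10, 1, k**2 + 9*k/2 + 1/2).
Need (2*k + 10)·f(k+1) − (1)·f(k) = k**2 + 9*k/2 + 1/2.
Degrees (1,0,2) ⇒ d ≤ 1.
Solve for f: f(k) = (k - 1)/2 (degree 1 ≤ 1).
So s_k = (B(k−1)f/C)·t_k = ((k - 1)/(2*k**2 + 9*k + 1))·t_k = -2**k*(k - 1)*factorial(k + 4).
Δs = -2**k*(2*k**2 + 9*k + 1)*factorial(k + 4), as required.
Σ_(k=3)^(6) t_k = s_(7) − s_(3) = -30656102400 − (-80640) = -30656021760.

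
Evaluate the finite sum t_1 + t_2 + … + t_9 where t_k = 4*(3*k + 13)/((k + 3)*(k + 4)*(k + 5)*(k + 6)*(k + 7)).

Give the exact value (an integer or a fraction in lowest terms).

t_(k+1)/t_k = (k + 3)*(3*k + 16)/((k + 8)*(3*k + 13)).
Factor: A=k + 3; B=k + 8; C=k + 13/3.
Solve (k + 3)·f(k+1) − (k + 7)·f(k) = k + 13/3.
Degrees (1,1,1) ⇒ d ≤ 4.
Coefficient equations give f(k) = k*(k + 4)*(k**2 + 14*k + 63)/270.
Then R = B(k−1)f/C = k*(k + 4)*(k + 7)*(k**2 + 14*k + 63)/(90*(3*k + 13)), so s_k = R(k)·t_k = 2*k*(k**2 + 14*k + 63)/(45*(k**3 + 14*k**2 + 63*k + 90)).
s_(k+1) − s_k = 4*(3*k + 13)/(k**5 + 25*k**4 + 245*k**3 + 1175*k**2 + 2754*k + 2520) = t_k.
Telescoping: Σ = s_(10) − s_(1) = 101/2340 − (13/630) = 41/1820.

Σ = 41/1820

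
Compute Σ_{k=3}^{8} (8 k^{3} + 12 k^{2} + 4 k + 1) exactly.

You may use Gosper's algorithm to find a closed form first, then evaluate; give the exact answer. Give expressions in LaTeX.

r(k) = (8*k**3 + 36*k**2 + 52*k + 25)/(8*k**3 + 12*k**2 + 4*k + 1) after simplifying.
Normal form (A,B,C) = (1, 1, k**3 + 3*k**2/2 + k/2 + 1/8).
Set up (1)·f(k+1) − (1)·f(k) − (k**3 + 3*k**2/2 + k/2 + 1/8) = 0.
deg f ≤ 4 (via 0,0,3).
Match coefficients ⇒ f(k) = k*(2*k**3 - 2*k + 1)/8.
Then R = B(k−1)f/C = k*(2*k**3 - 2*k + 1)/(8*k**3 + 12*k**2 + 4*k + 1), so s_k = R(k)·t_k = k*(2*k**3 - 2*k + 1).
s_(k+1) − s_k = 8*k**3 + 12*k**2 + 4*k + 1 = t_k.
Evaluate s at k=9 and k=3: 12969 and 147; difference 12822.

Σ = 12822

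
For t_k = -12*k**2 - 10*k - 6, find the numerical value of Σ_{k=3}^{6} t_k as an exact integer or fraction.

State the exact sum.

The ratio is (6*k**2 + 17*k + 14)/(6*k**2 + 5*k + 3).
Gosper form: A/B · C(k+1)/C(k) with A=1, B=1, C=k**2 + 5*k/6 + 1/2.
Need (1)·f(k+1) − (1)·f(k) = k**2 + 5*k/6 + 1/2.
deg f ≤ 3 (via 0,0,2).
Solving with deg f ≤ 3: f(k) = k*(4*k**2 - k + 3)/12.
So s_k = (B(k−1)f/C)·t_k = (k*(4*k**2 - k + 3)/(2*(6*k**2 + 5*k + 3)))·t_k = k*(-4*k**2 + k - 3).
Verify: -12*k**2 - 10*k - 6 matches t_k.
Telescoping: Σ = s_(7) − s_(3) = -1344 − (-108) = -1236.

Σ = -1236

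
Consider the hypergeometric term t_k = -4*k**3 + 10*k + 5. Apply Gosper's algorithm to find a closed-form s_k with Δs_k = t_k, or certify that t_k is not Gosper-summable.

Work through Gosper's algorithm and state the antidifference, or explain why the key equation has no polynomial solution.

The ratio is (10*k - 4*(k + 1)**3 + 15)/(-4*k**3 + 10*k + 5).
Gosper form: A/B · C(k+1)/C(k) with A=1, B=1, C=k**3 - 5*k/2 - 5/4.
Need (1)·f(k+1) − (1)·f(k) = k**3 - 5*k/2 - 5/4.
Degrees (0,0,3) ⇒ d ≤ 4.
Solve for f: f(k) = k**2*(k**2 - 2*k - 4)/4 (degree 4 ≤ 4).
R(k) = B(k−1)·f(k)/C(k) = k**2*(k**2 - 2*k - 4)/(4*k**3 - 10*k - 5); s_k = R·t_k = k**2*(-k**2 + 2*k + 4).
Δs = -4*k**3 + 10*k + 5, as required.

s_k = k**2*(-k**2 + 2*k + 4)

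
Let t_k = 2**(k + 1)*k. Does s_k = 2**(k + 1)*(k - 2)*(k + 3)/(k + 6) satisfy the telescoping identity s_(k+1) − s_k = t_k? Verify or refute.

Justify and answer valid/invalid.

Invalid: residual 6*2**k*(-k**2 - 5*k - 2)/(k**2 + 13*k + 42) ≠ 0.

s_(k+1) = 2**(k + 2)*(k - 1)*(k + 4)/(k + 7)
s_(k+1) − s_k = 2**(k + 1)*(k**3 + 10*k**2 + 27*k - 6)/(k**2 + 13*k + 42)
(s_(k+1) − s_k) − t_k = 6*2**k*(-k**2 - 5*k - 2)/(k**2 + 13*k + 42)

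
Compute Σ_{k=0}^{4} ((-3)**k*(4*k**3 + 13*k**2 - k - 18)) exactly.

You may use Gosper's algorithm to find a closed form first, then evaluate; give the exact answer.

Ratio r(k) = 3*(-4*k**3 - 25*k**2 - 37*k + 2)/(4*k**3 + 13*k**2 - k - 18).
Normal form (A,B,C) = (-3, 1, k**3 + 13*k**2/4 - k/4 - 9/2).
Need (-3)·f(k+1) − (1)·f(k) = k**3 + 13*k**2/4 - k/4 - 9/2.
Bound: deg f ≤ 3.
Solving with deg f ≤ 3: f(k) = -(k**3 + k**2 - 4*k - 3)/4.
So s_k = (B(k−1)f/C)·t_k = (-(k**3 + k**2 - 4*k - 3)/(4*k**3 + 13*k**2 - k - 18))·t_k = (-3)**k*(-k**3 - k**2 + 4*k + 3).
Δs = (-3)**k*(4*k**3 + 13*k**2 - k - 18), as required.
Evaluate s at k=5 and k=0: 30861 and 3; difference 30858.

Σ = 30858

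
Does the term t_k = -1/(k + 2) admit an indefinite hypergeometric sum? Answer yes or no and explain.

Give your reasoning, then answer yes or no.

Compute t_(k+1)/t_k: get (k + 2)/(k + 3).
So A=k + 2 and B=k + 3, with C=1.
Key eq: (k + 2)·f(k+1) = (k + 2)·f(k) + (1).
Degrees (1,1,0) ⇒ d ≤ 0.
Write f(k) = c0. Then LHS − RHS = -1, requiring -1 = 0: contradictory. No certificate.

No — key equation has no polynomial f.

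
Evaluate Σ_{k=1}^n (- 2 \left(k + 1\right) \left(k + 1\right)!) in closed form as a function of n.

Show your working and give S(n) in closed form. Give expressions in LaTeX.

S(n) = 4 - 2 \left(n + 2\right)!

r(k) = (k + 2)**2/(k + 1) after simplifying.
Factor: A=k + 2; B=1; C=k + 1.
Set up (k + 2)·f(k+1) − (1)·f(k) − (k + 1) = 0.
From deg A=1, deg B=0, deg C=1: d=0.
Solving with deg f ≤ 0: f(k) = 1.
Get s_k = R·t_k = -2*factorial(k + 1) with R(k) = B(k−1)f(k)/C(k) = 1/(k + 1).
s_(k+1) − s_k = -2*(k + 1)*factorial(k + 1) = t_k.
Evaluate: s_(n+1) = -2*factorial(n + 2); subtract s_(1) = -4 ⇒ S(n) = 4 - 2*factorial(n + 2).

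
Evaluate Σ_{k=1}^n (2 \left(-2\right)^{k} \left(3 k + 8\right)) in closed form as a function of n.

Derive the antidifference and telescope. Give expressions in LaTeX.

S(n) = 4 \left(-2\right)^{n} n + 12 \left(-2\right)^{n} - 12

The ratio is 2*(-3*k - 11)/(3*k + 8).
Factor: A=-2; B=1; C=k + 8/3.
Set up (-2)·f(k+1) − (1)·f(k) − (k + 8/3) = 0.
d = 1 from the (0,0,1) case.
Coefficient equations give f(k) = -(k + 2)/3.
So s_k = (B(k−1)f/C)·t_k = (-(k + 2)/(3*k + 8))·t_k = (-2)**(k + 1)*(k + 2).
s_(k+1) − s_k = 2*(-2)**k*(3*k + 8) = t_k.
Evaluate: s_(n+1) = (-2)**(n + 2)*(n + 3); subtract s_(1) = 12 ⇒ S(n) = 4*(-2)**n*n + 12*(-2)**n - 12.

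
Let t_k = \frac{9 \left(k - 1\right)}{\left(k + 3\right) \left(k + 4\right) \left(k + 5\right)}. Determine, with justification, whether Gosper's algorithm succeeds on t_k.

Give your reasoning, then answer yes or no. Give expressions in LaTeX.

Yes. s_k = \frac{3 k \left(k - 5\right)}{4 \left(k + 3\right) \left(k + 4\right)}.

r(k) = k*(k + 3)/((k - 1)*(k + 6)) after simplifying.
Factor: A=k + 3; B=k + 6; C=k - 1.
Key eq: (k + 3)·f(k+1) = (k + 5)·f(k) + (k - 1).
From deg A=1, deg B=1, deg C=1: d=2.
Solve for f: f(k) = k*(k - 5)/12 (degree 2 ≤ 2).
Then R = B(k−1)f/C = k*(k - 5)*(k + 5)/(12*(k - 1)), so s_k = R(k)·t_k = 3*k*(k - 5)/(4*(k + 3)*(k + 4)).
Verify: 9*(k - 1)/(k**3 + 12*k**2 + 47*k + 60) matches t_k.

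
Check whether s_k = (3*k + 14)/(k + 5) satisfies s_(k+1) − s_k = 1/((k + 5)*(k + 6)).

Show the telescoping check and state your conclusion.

valid (s_(k+1) − s_k reduces to t_k)

s_(k+1) = (3*k + 17)/(k + 6)
s_(k+1) − s_k = 1/(k**2 + 11*k + 30)
(s_(k+1) − s_k) − t_k = 0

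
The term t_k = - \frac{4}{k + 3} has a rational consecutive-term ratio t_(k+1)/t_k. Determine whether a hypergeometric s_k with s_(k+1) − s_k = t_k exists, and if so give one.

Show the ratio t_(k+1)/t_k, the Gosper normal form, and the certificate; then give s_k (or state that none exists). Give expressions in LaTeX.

no hypergeometric antidifference exists

r(k) = (k + 3)/(k + 4) after simplifying.
Take A(k)=k + 3, B(k)=k + 4, C(k)=1.
Solve (k + 3)·f(k+1) − (k + 3)·f(k) = 1.
d = 0 from the (1,1,0) case.
Put f(k) = c0: A·f(k+1) − B(k−1)·f(k) − C = -1; need -1 = 0 — inconsistent ⇒ no f, not summable.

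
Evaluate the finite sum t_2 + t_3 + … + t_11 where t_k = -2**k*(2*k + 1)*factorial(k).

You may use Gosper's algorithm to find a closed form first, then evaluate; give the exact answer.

r(k) = 2*(k + 1)*(2*k + 3)/(2*k + 1) after simplifying.
Normal form (A,B,C) = (2*k + 2, 1, k + 1/2).
Solve (2*k + 2)·f(k+1) − (1)·f(k) = k + 1/2.
Bound: deg f ≤ 0.
Solve for f: f(k) = 1/2 (degree 0 ≤ 0).
So s_k = (B(k−1)f/C)·t_k = (1/(2*k + 1))·t_k = -2**k*factorial(k).
Δs = -2**k*(2*k + 1)*factorial(k), as required.
Evaluate s at k=12 and k=2: -1961990553600 and -8; difference -1961990553592.

Σ = -1961990553592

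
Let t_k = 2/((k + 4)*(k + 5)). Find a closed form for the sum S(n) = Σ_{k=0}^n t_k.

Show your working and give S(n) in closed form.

S(n) = (n + 1)/(2*(n + 5))

Step 1: r(k) = (k + 4)/(k + 6).
So A=k + 4 and B=k + 6, with C=1.
Key eq: (k + 4)·f(k+1) = (k + 5)·f(k) + (1).
d = 1 from the (1,1,0) case.
Match coefficients ⇒ f(k) = k/4.
Get s_k = R·t_k = k/(2*(k + 4)) with R(k) = B(k−1)f(k)/C(k) = k*(k + 5)/4.
Δs = 2/(k**2 + 9*k + 20), as required.
s_(n+1) = (n + 1)/(2*(n + 5)) and s_(0) = 0, so S(n) = (n + 1)/(2*(n + 5)).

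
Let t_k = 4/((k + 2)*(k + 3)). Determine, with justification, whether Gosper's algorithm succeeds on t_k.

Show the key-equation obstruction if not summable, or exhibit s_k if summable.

Yes. s_k = 2*k/(k + 2).

The ratio is (k + 2)/(k + 4).
Take A(k)=k + 2, B(k)=k + 4, C(k)=1.
Solve (k + 2)·f(k+1) − (k + 3)·f(k) = 1.
Bound: deg f ≤ 1.
Coefficient equations give f(k) = k/2.
So s_k = (B(k−1)f/C)·t_k = (k*(k + 3)/2)·t_k = 2*k/(k + 2).
Δs = 4/(k**2 + 5*k + 6), as required.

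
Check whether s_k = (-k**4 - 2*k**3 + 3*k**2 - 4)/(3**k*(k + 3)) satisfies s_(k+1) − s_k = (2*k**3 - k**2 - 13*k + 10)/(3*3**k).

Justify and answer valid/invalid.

Invalid: residual 2*(-2*k**4 - 8*k**3 + 13*k**2 + 41*k - 42)/(3*3**k*(k**2 + 7*k + 12)) ≠ 0.

s_(k+1) = (-(k + 1)**4 - 2*(k + 1)**3 + 3*(k + 1)**2 - 4)/(3*3**k*(k + 4))
s_(k+1) − s_k = (2*k**5 + 9*k**4 - 12*k**3 - 67*k**2 - 4*k + 36)/(3*3**k*(k**2 + 7*k + 12))
(s_(k+1) − s_k) − t_k = 2*(-2*k**4 - 8*k**3 + 13*k**2 + 41*k - 42)/(3*3**k*(k**2 + 7*k + 12))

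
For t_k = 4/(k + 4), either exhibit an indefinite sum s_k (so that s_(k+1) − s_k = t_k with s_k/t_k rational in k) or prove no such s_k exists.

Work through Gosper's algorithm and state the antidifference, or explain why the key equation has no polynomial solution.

none — t_k is not Gosper-summable

Step 1: r(k) = (k + 4)/(k + 5).
Normal form (A,B,C) = (k + 4, k + 5, 1).
Need (k + 4)·f(k+1) − (k + 4)·f(k) = 1.
deg f ≤ 0 (via 1,1,0).
f = c0 ⇒ A·f(k+1) − B(k−1)·f(k) − C = -1. The system {-1 = 0} is inconsistent; no antidifference.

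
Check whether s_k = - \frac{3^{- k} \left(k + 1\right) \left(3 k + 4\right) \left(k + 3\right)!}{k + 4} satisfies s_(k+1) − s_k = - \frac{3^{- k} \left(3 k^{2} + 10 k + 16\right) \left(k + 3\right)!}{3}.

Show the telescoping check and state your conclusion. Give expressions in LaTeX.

s_(k+1) = -(k + 2)*(3*k + 7)*factorial(k + 4)/(3*3**k*(k + 5))
s_(k+1) − s_k = -(3*k**4 + 28*k**3 + 100*k**2 + 203*k + 164)*factorial(k + 3)/(3*3**k*(k + 4)*(k + 5))
(s_(k+1) − s_k) − t_k = (3*k**3 + 22*k**2 + 47*k + 52)*factorial(k + 3)/(3**k*(k + 4)*(k + 5))

Invalid: residual \frac{3^{- k} \left(3 k^{3} + 22 k^{2} + 47 k + 52\right) \left(k + 3\right)!}{\left(k + 4\right) \left(k + 5\right)} ≠ 0.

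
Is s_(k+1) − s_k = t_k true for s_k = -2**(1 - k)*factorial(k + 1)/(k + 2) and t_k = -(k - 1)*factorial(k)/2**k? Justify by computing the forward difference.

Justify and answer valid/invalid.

s_(k+1) = -factorial(k + 2)/(2**k*(k + 3))
s_(k+1) − s_k = -(k**2 + 2*k - 2)*factorial(k + 1)/(2**k*(k + 2)*(k + 3))
(s_(k+1) − s_k) − t_k = (k**2 + k - 4)*factorial(k)/(2**k*(k + 2)*(k + 3))

Invalid: residual (k**2 + k - 4)*factorial(k)/(2**k*(k + 2)*(k + 3)) ≠ 0.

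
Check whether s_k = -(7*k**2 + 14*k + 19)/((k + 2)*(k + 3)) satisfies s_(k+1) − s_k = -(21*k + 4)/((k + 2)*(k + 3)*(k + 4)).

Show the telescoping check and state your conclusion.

Valid — Δs_k = t_k.

s_(k+1) = (-14*k - 7*(k + 1)**2 - 33)/((k + 3)*(k + 4))
s_(k+1) − s_k = (-21*k - 4)/(k**3 + 9*k**2 + 26*k + 24)
(s_(k+1) − s_k) − t_k = 0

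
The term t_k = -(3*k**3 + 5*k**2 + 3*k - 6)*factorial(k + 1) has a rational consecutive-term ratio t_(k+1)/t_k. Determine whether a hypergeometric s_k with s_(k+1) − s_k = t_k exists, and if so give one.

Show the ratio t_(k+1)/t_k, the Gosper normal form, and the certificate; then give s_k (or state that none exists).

s_k = -(k - 2)*(3*k + 2)*factorial(k + 1)

Step 1: r(k) = (3*k**4 + 20*k**3 + 50*k**2 + 49*k + 10)/(3*k**3 + 5*k**2 + 3*k - 6).
Gosper form: A/B · C(k+1)/C(k) with A=k + 2, B=1, C=k**3 + 5*k**2/3 + k - 2.
Need (k + 2)·f(k+1) − (1)·f(k) = k**3 + 5*k**2/3 + k - 2.
deg f ≤ 2 (via 1,0,3).
A polynomial solution: f(k) = (k - 2)*(3*k + 2)/3.
Get s_k = R·t_k = -(k - 2)*(3*k + 2)*factorial(k + 1) with R(k) = B(k−1)f(k)/C(k) = (k - 2)*(3*k + 2)/(3*k**3 + 5*k**2 + 3*k - 6).
Δs = -(3*k**3 + 5*k**2 + 3*k - 6)*factorial(k + 1), as required.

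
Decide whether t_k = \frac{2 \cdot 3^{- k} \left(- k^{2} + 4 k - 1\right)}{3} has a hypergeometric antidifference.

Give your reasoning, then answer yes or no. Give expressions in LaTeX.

Ratio r(k) = (k**2 - 2*k - 2)/(3*(k**2 - 4*k + 1)).
Factor: A=1/3; B=1; C=k**2 - 4*k + 1.
Need (1/3)·f(k+1) − (1)·f(k) = k**2 - 4*k + 1.
d = 2 from the (0,0,2) case.
Solving with deg f ≤ 2: f(k) = -3*k*(k - 3)/2.
Then R = B(k−1)f/C = -3*k*(k - 3)/(2*(k**2 - 4*k + 1)), so s_k = R(k)·t_k = k*(k - 3)/3**k.
Δs = 2*(-k**2 + 4*k - 1)/(3*3**k), as required.

Yes. s_k = 3^{- k} k \left(k - 3\right).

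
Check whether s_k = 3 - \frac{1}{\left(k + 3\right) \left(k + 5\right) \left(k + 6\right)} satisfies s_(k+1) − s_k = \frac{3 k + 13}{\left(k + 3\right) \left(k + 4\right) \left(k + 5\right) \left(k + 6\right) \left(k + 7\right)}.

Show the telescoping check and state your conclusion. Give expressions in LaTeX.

Valid — Δs_k = t_k.

s_(k+1) = 3 - 1/((k + 4)*(k + 6)*(k + 7))
s_(k+1) − s_k = (3*k + 13)/(k**5 + 25*k**4 + 245*k**3 + 1175*k**2 + 2754*k + 2520)
(s_(k+1) − s_k) − t_k = 0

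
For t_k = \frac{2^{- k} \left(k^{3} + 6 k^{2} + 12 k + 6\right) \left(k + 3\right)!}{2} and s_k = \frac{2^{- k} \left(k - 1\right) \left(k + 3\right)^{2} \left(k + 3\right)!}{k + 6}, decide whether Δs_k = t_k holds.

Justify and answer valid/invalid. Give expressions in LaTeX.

Invalid: residual - \frac{3 \cdot 2^{- k} \left(k^{4} + 12 k^{3} + 46 k^{2} + 74 k + 42\right) \left(k + 3\right)!}{2 \left(k + 6\right) \left(k + 7\right)} ≠ 0.

s_(k+1) = k*(k + 4)**2*factorial(k + 4)/(2*2**k*(k + 7))
s_(k+1) − s_k = (k**5 + 16*k**4 + 96*k**3 + 276*k**2 + 360*k + 126)*factorial(k + 3)/(2*2**k*(k + 6)*(k + 7))
(s_(k+1) − s_k) − t_k = -3*(k**4 + 12*k**3 + 46*k**2 + 74*k + 42)*factorial(k + 3)/(2*2**k*(k + 6)*(k + 7))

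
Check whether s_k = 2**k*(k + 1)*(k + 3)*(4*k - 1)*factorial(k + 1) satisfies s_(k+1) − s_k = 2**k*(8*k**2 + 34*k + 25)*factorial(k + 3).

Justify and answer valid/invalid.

s_(k+1) = 2**(k + 1)*(k + 2)*(k + 4)*(4*k + 3)*factorial(k + 2)
s_(k+1) − s_k = 2**k*(8*k**4 + 66*k**3 + 193*k**2 + 240*k + 99)*factorial(k + 1)
(s_(k+1) − s_k) − t_k = -2**k*(8*k**3 + 50*k**2 + 89*k + 51)*factorial(k + 1)

Invalid: residual -2**k*(8*k**3 + 50*k**2 + 89*k + 51)*factorial(k + 1) ≠ 0.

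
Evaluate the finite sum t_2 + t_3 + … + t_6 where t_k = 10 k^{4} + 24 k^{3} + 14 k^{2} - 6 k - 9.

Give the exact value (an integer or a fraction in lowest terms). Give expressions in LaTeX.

t_(k+1)/t_k = (10*k**4 + 64*k**3 + 146*k**2 + 134*k + 33)/(10*k**4 + 24*k**3 + 14*k**2 - 6*k - 9).
Normal form (A,B,C) = (1, 1, k**4 + 12*k**3/5 + 7*k**2/5 - 3*k/5 - 9/10).
Key eq: (1)·f(k+1) = (1)·f(k) + (k**4 + 12*k**3/5 + 7*k**2/5 - 3*k/5 - 9/10).
Bound: deg f ≤ 5.
A polynomial solution: f(k) = k*(2*k**4 + k**3 - 4*k**2 - 4*k - 4)/10.
Get s_k = R·t_k = k*(2*k**4 + k**3 - 4*k**2 - 4*k - 4) with R(k) = B(k−1)f(k)/C(k) = k*(2*k**4 + k**3 - 4*k**2 - 4*k - 4)/(10*k**4 + 24*k**3 + 14*k**2 - 6*k - 9).
Verify: 10*k**4 + 24*k**3 + 14*k**2 - 6*k - 9 matches t_k.
Sum = s_(7) − s_(2); s_(7) = 34419, s_(2) = 24 ⇒ 34395.

Σ = 34395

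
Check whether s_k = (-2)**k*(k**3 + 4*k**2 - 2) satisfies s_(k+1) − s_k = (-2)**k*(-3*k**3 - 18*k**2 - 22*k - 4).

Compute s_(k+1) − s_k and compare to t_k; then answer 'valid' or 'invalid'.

valid; difference matches t_k

s_(k+1) = (-2)**(k + 1)*((k + 1)**3 + 4*(k + 1)**2 - 2)
s_(k+1) − s_k = (-2)**k*(-3*k**3 - 18*k**2 - 22*k - 4)
(s_(k+1) − s_k) − t_k = 0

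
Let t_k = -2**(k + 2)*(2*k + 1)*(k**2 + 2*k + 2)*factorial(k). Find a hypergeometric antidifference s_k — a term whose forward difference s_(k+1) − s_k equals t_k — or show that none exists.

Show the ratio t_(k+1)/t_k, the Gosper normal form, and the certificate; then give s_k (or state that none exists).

s_k = -2**(k + 2)*k**2*factorial(k)

Step 1: r(k) = 2*(k + 1)*(2*k + 3)*(2*k + (k + 1)**2 + 4)/((2*k + 1)*(k**2 + 2*k + 2)).
Factor: A=2*k + 2; B=1; C=k**3 + 5*k**2/2 + 3*k + 1.
f must satisfy (2*k + 2)·f(k+1) − (1)·f(k) = k**3 + 5*k**2/2 + 3*k + 1.
Degrees (1,0,3) ⇒ d ≤ 2.
A polynomial solution: f(k) = k**2/2.
Get s_k = R·t_k = -2**(k + 2)*k**2*factorial(k) with R(k) = B(k−1)f(k)/C(k) = k**2/((2*k + 1)*(k**2 + 2*k + 2)).
Verify: -2**(k + 2)*(2*k + 1)*(k**2 + 2*k + 2)*factorial(k) matches t_k.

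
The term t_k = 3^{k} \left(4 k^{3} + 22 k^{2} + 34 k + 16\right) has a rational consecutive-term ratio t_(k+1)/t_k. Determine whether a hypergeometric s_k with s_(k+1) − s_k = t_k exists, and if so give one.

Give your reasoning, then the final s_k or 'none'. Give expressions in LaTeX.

s_k = 3^{k} \left(2 k^{3} + 2 k^{2} + 2 k - 1\right)

t_(k+1)/t_k = 3*(2*k**3 + 17*k**2 + 45*k + 38)/(2*k**3 + 11*k**2 + 17*k + 8).
Take A(k)=3, B(k)=1, C(k)=k**3 + 11*k**2/2 + 17*k/2 + 4.
Solve (3)·f(k+1) − (1)·f(k) = k**3 + 11*k**2/2 + 17*k/2 + 4.
Degrees (0,0,3) ⇒ d ≤ 3.
Match coefficients ⇒ f(k) = (2*k**3 + 2*k**2 + 2*k - 1)/4.
Get s_k = R·t_k = 3**k*(2*k**3 + 2*k**2 + 2*k - 1) with R(k) = B(k−1)f(k)/C(k) = (2*k**3 + 2*k**2 + 2*k - 1)/(2*(k + 1)*(2*k**2 + 9*k + 8)).
s_(k+1) − s_k = 3**k*(4*k**3 + 22*k**2 + 34*k + 16) = t_k.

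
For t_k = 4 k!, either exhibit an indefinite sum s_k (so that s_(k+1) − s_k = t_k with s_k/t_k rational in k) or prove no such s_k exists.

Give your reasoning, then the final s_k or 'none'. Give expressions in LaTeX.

not Gosper-summable; s_k does not exist

Ratio r(k) = k + 1.
Factor: A=k + 1; B=1; C=1.
Solve (k + 1)·f(k+1) − (1)·f(k) = 1.
deg f ≤ -1 (via 1,0,0).
deg f ≤ -1 is impossible — no certificate.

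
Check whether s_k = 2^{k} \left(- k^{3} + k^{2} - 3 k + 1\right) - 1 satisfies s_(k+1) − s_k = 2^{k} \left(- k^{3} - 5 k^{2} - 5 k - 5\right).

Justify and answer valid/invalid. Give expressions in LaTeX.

s_(k+1) = 2**(k + 1)*(-3*k - (k + 1)**3 + (k + 1)**2 - 2) - 1
s_(k+1) − s_k = 2**k*(-k**3 - 5*k**2 - 5*k - 5)
(s_(k+1) − s_k) − t_k = 0

Valid: the claim telescopes to t_k.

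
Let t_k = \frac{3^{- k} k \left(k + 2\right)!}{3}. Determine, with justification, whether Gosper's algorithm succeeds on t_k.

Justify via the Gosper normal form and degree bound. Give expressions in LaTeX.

Yes. s_k = 3^{- k} \left(k + 2\right)!.

t_(k+1)/t_k = (k + 1)*(k + 3)/(3*k).
Normal form (A,B,C) = (k/3 + 1, 1, k).
f must satisfy (k/3 + 1)·f(k+1) − (1)·f(k) = k.
Bound: deg f ≤ 0.
Coefficient equations give f(k) = 3.
So s_k = (B(k−1)f/C)·t_k = (3/k)·t_k = factorial(k + 2)/3**k.
Verify: k*factorial(k + 2)/(3*3**k) matches t_k.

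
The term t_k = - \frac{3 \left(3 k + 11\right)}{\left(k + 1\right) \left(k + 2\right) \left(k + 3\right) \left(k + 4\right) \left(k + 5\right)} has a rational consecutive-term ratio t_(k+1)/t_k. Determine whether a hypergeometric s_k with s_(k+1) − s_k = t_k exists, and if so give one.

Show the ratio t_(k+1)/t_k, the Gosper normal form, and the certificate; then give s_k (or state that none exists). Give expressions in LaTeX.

The ratio is (k + 1)*(3*k + 14)/((k + 6)*(3*k + 11)).
So A=k + 1 and B=k + 6, with C=k + 11/3.
Set up (k + 1)·f(k+1) − (k + 5)·f(k) − (k + 11/3) = 0.
Bound: deg f ≤ 4.
Solve for f: f(k) = k*(k + 3)*(k**2 + 7*k + 14)/24 (degree 4 ≤ 4).
R(k) = B(k−1)·f(k)/C(k) = k*(k + 3)*(k + 5)*(k**2 + 7*k + 14)/(8*(3*k + 11)); s_k = R·t_k = 3*k*(-k**2 - 7*k - 14)/(8*(k**3 + 7*k**2 + 14*k + 8)).
Verify: 3*(-3*k - 11)/(k**5 + 15*k**4 + 85*k**3 + 225*k**2 + 274*k + 120) matches t_k.

s_k = \frac{3 k \left(- k^{2} - 7 k - 14\right)}{8 \left(k^{3} + 7 k^{2} + 14 k + 8\right)}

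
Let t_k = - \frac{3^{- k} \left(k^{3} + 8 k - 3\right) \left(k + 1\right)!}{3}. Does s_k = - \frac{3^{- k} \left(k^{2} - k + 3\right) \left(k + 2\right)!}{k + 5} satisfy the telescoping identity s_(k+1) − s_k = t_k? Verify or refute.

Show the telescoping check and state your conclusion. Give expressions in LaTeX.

s_(k+1) = -(k**2 + k + 3)*factorial(k + 3)/(3*3**k*(k + 6))
s_(k+1) − s_k = -(k**4 + 6*k**3 + 11*k**2 + 48*k - 9)*factorial(k + 2)/(3*3**k*(k + 5)*(k + 6))
(s_(k+1) − s_k) − t_k = (k**2 + 8)*(k**2 + 5*k - 3)*factorial(k + 1)/(3**k*(k + 5)*(k + 6))

Invalid: residual \frac{3^{- k} \left(k^{2} + 8\right) \left(k^{2} + 5 k - 3\right) \left(k + 1\right)!}{\left(k + 5\right) \left(k + 6\right)} ≠ 0.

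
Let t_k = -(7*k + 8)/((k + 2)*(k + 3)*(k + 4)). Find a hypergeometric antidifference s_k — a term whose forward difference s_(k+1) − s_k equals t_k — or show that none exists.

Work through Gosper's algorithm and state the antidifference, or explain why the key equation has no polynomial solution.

Compute t_(k+1)/t_k: get (k + 2)*(7*k + 15)/((k + 5)*(7*k + 8)).
So A=k + 2 and B=k + 5, with C=k + 8/7.
Key eq: (k + 2)·f(k+1) = (k + 4)·f(k) + (k + 8/7).
Bound: deg f ≤ 2.
Match coefficients ⇒ f(k) = k*(11*k + 13)/42.
Get s_k = R·t_k = k*(-11*k - 13)/(6*(k + 2)*(k + 3)) with R(k) = B(k−1)f(k)/C(k) = k*(k + 4)*(11*k + 13)/(6*(7*k + 8)).
Δs = (-7*k - 8)/(k**3 + 9*k**2 + 26*k + 24), as required.

s_k = k*(-11*k - 13)/(6*(k + 2)*(k + 3))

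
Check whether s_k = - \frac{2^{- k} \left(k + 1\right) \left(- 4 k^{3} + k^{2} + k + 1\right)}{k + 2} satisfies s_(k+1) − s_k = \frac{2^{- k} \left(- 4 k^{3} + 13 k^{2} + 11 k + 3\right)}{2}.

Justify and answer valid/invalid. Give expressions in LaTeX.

Invalid: residual \frac{2^{- k} \left(4 k^{4} + 3 k^{3} - 39 k^{2} - 27 k - 8\right)}{2 \left(k^{2} + 5 k + 6\right)} ≠ 0.

s_(k+1) = -(k + 2)*(k - 4*(k + 1)**3 + (k + 1)**2 + 2)/(2*2**k*(k + 3))
s_(k+1) − s_k = (-4*k**5 - 3*k**4 + 55*k**3 + 97*k**2 + 54*k + 10)/(2*2**k*(k**2 + 5*k + 6))
(s_(k+1) − s_k) − t_k = (4*k**4 + 3*k**3 - 39*k**2 - 27*k - 8)/(2*2**k*(k**2 + 5*k + 6))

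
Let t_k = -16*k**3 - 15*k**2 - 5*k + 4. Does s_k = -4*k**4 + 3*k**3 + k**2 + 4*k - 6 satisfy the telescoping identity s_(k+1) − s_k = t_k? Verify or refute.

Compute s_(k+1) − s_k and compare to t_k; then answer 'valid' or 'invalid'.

valid (s_(k+1) − s_k reduces to t_k)

s_(k+1) = -4*k**4 - 13*k**3 - 14*k**2 - k - 2
s_(k+1) − s_k = -16*k**3 - 15*k**2 - 5*k + 4
(s_(k+1) − s_k) − t_k = 0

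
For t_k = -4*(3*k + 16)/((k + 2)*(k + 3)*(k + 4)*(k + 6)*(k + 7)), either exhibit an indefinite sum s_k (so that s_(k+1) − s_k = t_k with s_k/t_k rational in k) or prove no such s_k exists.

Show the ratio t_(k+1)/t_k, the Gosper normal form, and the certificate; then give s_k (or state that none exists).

The ratio is (k + 2)*(k + 6)*(3*k + 19)/((k + 5)*(k + 8)*(3*k + 16)).
A = k + 2, B = k + 8, C = k**2 + 31*k/3 + 80/3.
Set up (k + 2)·f(k+1) − (k + 7)·f(k) − (k**2 + 31*k/3 + 80/3) = 0.
deg f ≤ 5 (via 1,1,2).
Coefficient equations give f(k) = k*(k + 4)*(k + 5)*(k**2 + 11*k + 36)/108.
R(k) = B(k−1)·f(k)/C(k) = k*(k + 4)*(k + 7)*(k**2 + 11*k + 36)/(36*(3*k + 16)); s_k = R·t_k = k*(-k**2 - 11*k - 36)/(9*(k**3 + 11*k**2 + 36*k + 36)).
Δs = 4*(-3*k - 16)/(k**5 + 22*k**4 + 185*k**3 + 740*k**2 + 1404*k + 1008), as required.

s_k = k*(-k**2 - 11*k - 36)/(9*(k**3 + 11*k**2 + 36*k + 36))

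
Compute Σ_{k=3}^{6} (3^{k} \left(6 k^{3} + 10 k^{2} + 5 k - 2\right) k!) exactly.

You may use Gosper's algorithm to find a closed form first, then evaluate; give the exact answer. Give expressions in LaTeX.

Ratio r(k) = 3*(6*k**4 + 34*k**3 + 71*k**2 + 62*k + 19)/(6*k**3 + 10*k**2 + 5*k - 2).
Normal form (A,B,C) = (3*k + 3, 1, k**3 + 5*k**2/3 + 5*k/6 - 1/3).
Solve (3*k + 3)·f(k+1) − (1)·f(k) = k**3 + 5*k**2/3 + 5*k/6 - 1/3.
deg f ≤ 2 (via 1,0,3).
Solve for f: f(k) = (2*k**2 - 2*k - 1)/6 (degree 2 ≤ 2).
Certificate R = B(k−1)f/C = (2*k**2 - 2*k - 1)/(6*k**3 + 10*k**2 + 5*k - 2) gives s_k = 3**k*(2*k**2 - 2*k - 1)*factorial(k).
s_(k+1) − s_k = 3**k*(6*k**3 + 10*k**2 + 5*k - 2)*factorial(k) = t_k.
Evaluate s at k=7 and k=3: 914865840 and 1782; difference 914864058.

Σ = 914864058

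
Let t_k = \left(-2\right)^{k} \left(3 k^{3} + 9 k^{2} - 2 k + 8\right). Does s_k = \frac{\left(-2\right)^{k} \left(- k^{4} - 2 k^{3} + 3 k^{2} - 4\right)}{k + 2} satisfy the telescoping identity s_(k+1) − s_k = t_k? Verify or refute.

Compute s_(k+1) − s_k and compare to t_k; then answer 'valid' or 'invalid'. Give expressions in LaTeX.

s_(k+1) = 2*(-2)**k*(k**4 + 6*k**3 + 9*k**2 + 4*k + 4)/(k + 3)
s_(k+1) − s_k = (-2)**k*(3*k**5 + 21*k**4 + 45*k**3 + 35*k**2 + 28*k + 28)/(k**2 + 5*k + 6)
(s_(k+1) − s_k) − t_k = (-2)**k*(-3*k**4 - 16*k**3 - 17*k**2 - 20)/(k**2 + 5*k + 6)

Invalid: residual \frac{\left(-2\right)^{k} \left(- 3 k^{4} - 16 k^{3} - 17 k^{2} - 20\right)}{k^{2} + 5 k + 6} ≠ 0.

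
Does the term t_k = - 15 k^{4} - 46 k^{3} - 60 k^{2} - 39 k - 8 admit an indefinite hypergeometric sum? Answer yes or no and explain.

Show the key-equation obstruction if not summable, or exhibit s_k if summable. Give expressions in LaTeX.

Yes. s_k = k \left(- 3 k^{4} - 4 k^{3} - 2 k^{2} - k + 2\right).

t_(k+1)/t_k = (15*k**4 + 106*k**3 + 288*k**2 + 357*k + 168)/(15*k**4 + 46*k**3 + 60*k**2 + 39*k + 8).
So A=1 and B=1, with C=k**4 + 46*k**3/15 + 4*k**2 + 13*k/5 + 8/15.
Set up (1)·f(k+1) − (1)·f(k) − (k**4 + 46*k**3/15 + 4*k**2 + 13*k/5 + 8/15) = 0.
From deg A=0, deg B=0, deg C=4: d=5.
Solve for f: f(k) = k*(3*k**4 + 4*k**3 + 2*k**2 + k - 2)/15 (degree 5 ≤ 5).
Get s_k = R·t_k = k*(-3*k**4 - 4*k**3 - 2*k**2 - k + 2) with R(k) = B(k−1)f(k)/C(k) = k*(3*k**4 + 4*k**3 + 2*k**2 + k - 2)/(15*k**4 + 46*k**3 + 60*k**2 + 39*k + 8).
Verify: -15*k**4 - 46*k**3 - 60*k**2 - 39*k - 8 matches t_k.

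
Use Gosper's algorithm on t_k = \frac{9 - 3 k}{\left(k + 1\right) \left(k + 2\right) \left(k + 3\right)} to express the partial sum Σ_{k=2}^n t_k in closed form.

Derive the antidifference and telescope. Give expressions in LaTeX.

S(n) = \frac{- n^{2} + 7 n - 6}{4 \left(n^{2} + 5 n + 6\right)}

Compute t_(k+1)/t_k: get (k - 2)*(k + 1)/((k - 3)*(k + 4)).
A = k + 1, B = k + 4, C = k - 3.
f must satisfy (k + 1)·f(k+1) − (k + 3)·f(k) = k - 3.
From deg A=1, deg B=1, deg C=1: d=2.
Solving with deg f ≤ 2: f(k) = -k*(k + 5)/2.
Certificate R = B(k−1)f/C = -k*(k + 3)*(k + 5)/(2*(k - 3)) gives s_k = 3*k*(k + 5)/(2*(k + 1)*(k + 2)).
s_(k+1) − s_k = 3*(3 - k)/(k**3 + 6*k**2 + 11*k + 6) = t_k.
Telescope: S(n) = s_(n+1) − s_(2) = 3*(n**2 + 7*n + 6)/(2*(n**2 + 5*n + 6)) − (7/4) = (-n**2 + 7*n - 6)/(4*(n**2 + 5*n + 6)).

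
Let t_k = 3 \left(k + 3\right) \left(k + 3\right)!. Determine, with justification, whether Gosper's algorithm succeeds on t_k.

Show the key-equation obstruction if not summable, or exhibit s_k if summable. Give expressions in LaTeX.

Yes. s_k = 3 \left(k + 3\right)!.

Step 1: r(k) = (k + 4)**2/(k + 3).
A = k + 4, B = 1, C = k + 3.
Need (k + 4)·f(k+1) − (1)·f(k) = k + 3.
Degrees (1,0,1) ⇒ d ≤ 0.
Solving with deg f ≤ 0: f(k) = 1.
So s_k = (B(k−1)f/C)·t_k = (1/(k + 3))·t_k = 3*factorial(k + 3).
Check: Δs_k = 3*(k + 3)*factorial(k + 3). ✓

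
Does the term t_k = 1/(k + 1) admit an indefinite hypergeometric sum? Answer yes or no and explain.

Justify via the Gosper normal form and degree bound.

Compute t_(k+1)/t_k: get (k + 1)/(k + 2).
Factor: A=k + 1; B=k + 2; C=1.
Solve (k + 1)·f(k+1) − (k + 1)·f(k) = 1.
From deg A=1, deg B=1, deg C=0: d=0.
Put f(k) = c0: A·f(k+1) − B(k−1)·f(k) − C = -1; need -1 = 0 — inconsistent ⇒ no f, not summable.

No — t_k has no hypergeometric antidifference.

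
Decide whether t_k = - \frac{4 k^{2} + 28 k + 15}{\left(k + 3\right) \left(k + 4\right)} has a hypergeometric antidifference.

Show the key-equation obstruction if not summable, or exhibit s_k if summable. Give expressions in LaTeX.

r(k) = (k + 3)*(28*k + 4*(k + 1)**2 + 43)/((k + 5)*(4*k**2 + 28*k + 15)) after simplifying.
Factor: A=k + 3; B=k + 5; C=k**2 + 7*k + 15/4.
Key eq: (k + 3)·f(k+1) = (k + 4)·f(k) + (k**2 + 7*k + 15/4).
Degrees (1,1,2) ⇒ d ≤ 2.
Solve for f: f(k) = k*(4*k + 1)/4 (degree 2 ≤ 2).
So s_k = (B(k−1)f/C)·t_k = (k*(k + 4)*(4*k + 1)/(4*k**2 + 28*k + 15))·t_k = k*(-4*k - 1)/(k + 3).
Check: Δs_k = (-4*k**2 - 28*k - 15)/(k**2 + 7*k + 12). ✓

Yes. s_k = \frac{k \left(- 4 k - 1\right)}{k + 3}.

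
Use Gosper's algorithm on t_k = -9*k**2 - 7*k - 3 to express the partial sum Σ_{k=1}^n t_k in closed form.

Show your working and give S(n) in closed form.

Compute t_(k+1)/t_k: get (9*k**2 + 25*k + 19)/(9*k**2 + 7*k + 3).
So A=1 and B=1, with C=k**2 + 7*k/9 + 1/3.
Key eq: (1)·f(k+1) = (1)·f(k) + (k**2 + 7*k/9 + 1/3).
From deg A=0, deg B=0, deg C=2: d=3.
Coefficient equations give f(k) = k*(3*k**2 - k + 1)/9.
Get s_k = R·t_k = k*(-3*k**2 + k - 1) with R(k) = B(k−1)f(k)/C(k) = k*(3*k**2 - k + 1)/(9*k**2 + 7*k + 3).
s_(k+1) − s_k = -9*k**2 - 7*k - 3 = t_k.
s_(n+1) = -3*n**3 - 8*n**2 - 8*n - 3 and s_(1) = -3, so S(n) = n*(-3*n**2 - 8*n - 8).

S(n) = n*(-3*n**2 - 8*n - 8)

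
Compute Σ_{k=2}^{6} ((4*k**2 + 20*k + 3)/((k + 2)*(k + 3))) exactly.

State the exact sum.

Σ = 205/12

Compute t_(k+1)/t_k: get (k + 2)*(20*k + 4*(k + 1)**2 + 23)/((k + 4)*(4*k**2 + 20*k + 3)).
Gosper form: A/B · C(k+1)/C(k) with A=k + 2, B=k + 4, C=k**2 + 5*k + 3/4.
Set up (k + 2)·f(k+1) − (k + 3)·f(k) − (k**2 + 5*k + 3/4) = 0.
deg f ≤ 2 (via 1,1,2).
Coefficient equations give f(k) = k*(8*k - 5)/8.
R(k) = B(k−1)·f(k)/C(k) = k*(k + 3)*(8*k - 5)/(2*(4*k**2 + 20*k + 3)); s_k = R·t_k = k*(8*k - 5)/(2*(k + 2)).
s_(k+1) − s_k = (4*k**2 + 20*k + 3)/(k**2 + 5*k + 6) = t_k.
Σ_(k=2)^(6) t_k = s_(7) − s_(2) = 119/6 − (11/4) = 205/12.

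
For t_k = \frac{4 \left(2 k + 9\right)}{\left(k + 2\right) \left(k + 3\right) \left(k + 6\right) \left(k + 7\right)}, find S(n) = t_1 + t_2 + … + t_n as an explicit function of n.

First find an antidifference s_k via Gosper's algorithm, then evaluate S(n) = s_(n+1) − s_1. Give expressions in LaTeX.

Ratio r(k) = (k + 2)*(k + 6)*(2*k + 11)/((k + 4)*(k + 8)*(2*k + 9)).
Take A(k)=k + 2, B(k)=k + 8, C(k)=k**3 + 27*k**2/2 + 121*k/2 + 90.
f must satisfy (k + 2)·f(k+1) − (k + 7)·f(k) = k**3 + 27*k**2/2 + 121*k/2 + 90.
d = 5 from the (1,1,3) case.
Match coefficients ⇒ f(k) = k*(k + 3)*(k + 4)*(k + 5)*(k + 8)/24.
Certificate R = B(k−1)f/C = k*(k + 3)*(k + 7)*(k + 8)/(12*(2*k + 9)) gives s_k = k*(k + 8)/(3*(k**2 + 8*k + 12)).
Δs = 4*(2*k + 9)/(k**4 + 18*k**3 + 113*k**2 + 288*k + 252), as required.
Evaluate: s_(n+1) = (n**2 + 10*n + 9)/(3*(n**2 + 10*n + 21)); subtract s_(1) = 1/7 ⇒ S(n) = 4*n*(n + 10)/(21*(n**2 + 10*n + 21)).

S(n) = \frac{4 n \left(n + 10\right)}{21 \left(n^{2} + 10 n + 21\right)}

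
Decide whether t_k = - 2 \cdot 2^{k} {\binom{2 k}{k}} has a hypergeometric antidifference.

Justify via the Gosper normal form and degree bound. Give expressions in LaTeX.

The ratio is 4*(2*k + 1)/(k + 1).
Normal form (A,B,C) = (8*k + 4, k + 1, 1).
Set up (8*k + 4)·f(k+1) − (k)·f(k) − (1) = 0.
Bound: deg f ≤ -1.
d = -1 < 0 ⇒ no nonzero polynomial f; not summable.

No — key equation has no polynomial f.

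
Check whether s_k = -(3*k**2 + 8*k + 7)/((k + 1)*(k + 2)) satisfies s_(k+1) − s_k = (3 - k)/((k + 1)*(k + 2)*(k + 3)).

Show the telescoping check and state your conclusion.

valid; difference matches t_k

s_(k+1) = (-8*k - 3*(k + 1)**2 - 15)/((k + 2)*(k + 3))
s_(k+1) − s_k = (3 - k)/(k**3 + 6*k**2 + 11*k + 6)
(s_(k+1) − s_k) − t_k = 0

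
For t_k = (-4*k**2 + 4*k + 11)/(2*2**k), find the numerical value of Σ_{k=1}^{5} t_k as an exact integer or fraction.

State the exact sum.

Σ = 5/64

Step 1: r(k) = (4*k**2 + 4*k - 11)/(2*(4*k**2 - 4*k - 11)).
Take A(k)=1/2, B(k)=1, C(k)=k**2 - k - 11/4.
Need (1/2)·f(k+1) − (1)·f(k) = k**2 - k - 11/4.
Degrees (0,0,2) ⇒ d ≤ 2.
A polynomial solution: f(k) = -(2*k - 1)*(2*k + 3)/2.
Get s_k = R·t_k = (4*k**2 + 4*k - 3)/2**k with R(k) = B(k−1)f(k)/C(k) = -2*(2*k - 1)*(2*k + 3)/(4*k**2 - 4*k - 11).
Verify: (-4*k**2 + 4*k + 11)/(2*2**k) matches t_k.
Σ_(k=1)^(5) t_k = s_(6) − s_(1) = 165/64 − (5/2) = 5/64.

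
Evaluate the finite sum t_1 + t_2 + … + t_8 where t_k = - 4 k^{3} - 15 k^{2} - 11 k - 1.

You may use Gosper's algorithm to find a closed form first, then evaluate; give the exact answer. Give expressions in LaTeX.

Step 1: r(k) = (4*k**3 + 27*k**2 + 53*k + 31)/(4*k**3 + 15*k**2 + 11*k + 1).
Gosper form: A/B · C(k+1)/C(k) with A=1, B=1, C=k**3 + 15*k**2/4 + 11*k/4 + 1/4.
Need (1)·f(k+1) − (1)·f(k) = k**3 + 15*k**2/4 + 11*k/4 + 1/4.
Degrees (0,0,3) ⇒ d ≤ 4.
Solve for f: f(k) = k*(k**3 + 3*k**2 - k - 2)/4 (degree 4 ≤ 4).
Get s_k = R·t_k = k*(-k**3 - 3*k**2 + k + 2) with R(k) = B(k−1)f(k)/C(k) = k*(k**3 + 3*k**2 - k - 2)/(4*k**3 + 15*k**2 + 11*k + 1).
Δs = -4*k**3 - 15*k**2 - 11*k - 1, as required.
Telescoping: Σ = s_(9) − s_(1) = -8649 − (-1) = -8648.

Σ = -8648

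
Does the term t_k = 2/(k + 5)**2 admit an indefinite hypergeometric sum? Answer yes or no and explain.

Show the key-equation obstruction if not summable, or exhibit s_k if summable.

No; the coefficient equations for f are inconsistent.

t_(k+1)/t_k = (k + 5)**2/(k + 6)**2.
Normal form (A,B,C) = (k**2 + 10*k + 25, k**2 + 12*k + 36, 1).
Solve (k**2 + 10*k + 25)·f(k+1) − (k**2 + 10*k + 25)·f(k) = 1.
d = 0 from the (2,2,0) case.
Generic f = c0 gives residual -1; -1 = 0 cannot hold, so t_k is not Gosper-summable.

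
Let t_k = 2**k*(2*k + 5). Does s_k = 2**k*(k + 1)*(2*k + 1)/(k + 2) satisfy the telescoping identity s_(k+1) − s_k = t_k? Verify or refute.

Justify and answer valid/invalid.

Invalid: residual 2**k*(-2*k**2 - 7*k - 9)/(k**2 + 5*k + 6) ≠ 0.

s_(k+1) = 2**(k + 1)*(k + 2)*(2*k + 3)/(k + 3)
s_(k+1) − s_k = 2**k*(2*k**3 + 13*k**2 + 30*k + 21)/(k**2 + 5*k + 6)
(s_(k+1) − s_k) − t_k = 2**k*(-2*k**2 - 7*k - 9)/(k**2 + 5*k + 6)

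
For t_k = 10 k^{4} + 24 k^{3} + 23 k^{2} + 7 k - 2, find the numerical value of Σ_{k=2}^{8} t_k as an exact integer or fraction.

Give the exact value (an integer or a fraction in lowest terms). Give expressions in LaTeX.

Σ = 123690

Ratio r(k) = (10*k**4 + 64*k**3 + 155*k**2 + 165*k + 62)/(10*k**4 + 24*k**3 + 23*k**2 + 7*k - 2).
So A=1 and B=1, with C=k**4 + 12*k**3/5 + 23*k**2/10 + 7*k/10 - 1/5.
Key eq: (1)·f(k+1) = (1)·f(k) + (k**4 + 12*k**3/5 + 23*k**2/10 + 7*k/10 - 1/5).
deg f ≤ 5 (via 0,0,4).
A polynomial solution: f(k) = k*(k + 1)*(2*k**3 - k**2 - 2)/10.
Certificate R = B(k−1)f/C = k*(2*k**3 - k**2 - 2)/(10*k**3 + 14*k**2 + 9*k - 2) gives s_k = k*(2*k**4 + k**3 - k**2 - 2*k - 2).
Check: Δs_k = 10*k**4 + 24*k**3 + 23*k**2 + 7*k - 2. ✓
Σ_(k=2)^(8) t_k = s_(9) − s_(2) = 123750 − (60) = 123690.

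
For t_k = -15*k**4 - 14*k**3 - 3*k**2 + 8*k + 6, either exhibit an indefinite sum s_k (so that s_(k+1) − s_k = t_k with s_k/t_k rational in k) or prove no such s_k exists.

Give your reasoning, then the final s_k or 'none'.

Ratio r(k) = (15*k**4 + 74*k**3 + 135*k**2 + 100*k + 18)/(15*k**4 + 14*k**3 + 3*k**2 - 8*k - 6).
Factor: A=1; B=1; C=k**4 + 14*k**3/15 + k**2/5 - 8*k/15 - 2/5.
Need (1)·f(k+1) − (1)·f(k) = k**4 + 14*k**3/15 + k**2/5 - 8*k/15 - 2/5.
Degrees (0,0,4) ⇒ d ≤ 5.
Match coefficients ⇒ f(k) = k*(3*k**4 - 4*k**3 - k**2 - 2*k - 2)/15.
Get s_k = R·t_k = k*(-3*k**4 + 4*k**3 + k**2 + 2*k + 2) with R(k) = B(k−1)f(k)/C(k) = k*(3*k**4 - 4*k**3 - k**2 - 2*k - 2)/(15*k**4 + 14*k**3 + 3*k**2 - 8*k - 6).
Check: Δs_k = -15*k**4 - 14*k**3 - 3*k**2 + 8*k + 6. ✓

s_k = k*(-3*k**4 + 4*k**3 + k**2 + 2*k + 2)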